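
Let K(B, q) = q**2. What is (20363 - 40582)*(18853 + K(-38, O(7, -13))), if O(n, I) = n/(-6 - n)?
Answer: -64421899114/169 ≈ -3.8119e+8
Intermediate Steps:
(20363 - 40582)*(18853 + K(-38, O(7, -13))) = (20363 - 40582)*(18853 + (-1*7/(6 + 7))**2) = -20219*(18853 + (-1*7/13)**2) = -20219*(18853 + (-1*7*1/13)**2) = -20219*(18853 + (-7/13)**2) = -20219*(18853 + 49/169) = -20219*3186206/169 = -64421899114/169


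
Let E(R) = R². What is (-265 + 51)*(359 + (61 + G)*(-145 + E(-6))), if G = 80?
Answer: 3212140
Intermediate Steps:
(-265 + 51)*(359 + (61 + G)*(-145 + E(-6))) = (-265 + 51)*(359 + (61 + 80)*(-145 + (-6)²)) = -214*(359 + 141*(-145 + 36)) = -214*(359 + 141*(-109)) = -214*(359 - 15369) = -214*(-15010) = 3212140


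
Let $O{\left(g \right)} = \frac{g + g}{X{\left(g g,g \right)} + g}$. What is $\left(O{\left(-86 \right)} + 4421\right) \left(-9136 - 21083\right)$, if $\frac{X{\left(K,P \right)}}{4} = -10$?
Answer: $- \frac{400918351}{3} \approx -1.3364 \cdot 10^{8}$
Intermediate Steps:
$X{\left(K,P \right)} = -40$ ($X{\left(K,P \right)} = 4 \left(-10\right) = -40$)
$O{\left(g \right)} = \frac{2 g}{-40 + g}$ ($O{\left(g \right)} = \frac{g + g}{-40 + g} = \frac{2 g}{-40 + g}$)
$\left(O{\left(-86 \right)} + 4421\right) \left(-9136 - 21083\right) = \left(2 \left(-86\right) \frac{1}{-40 - 86} + 4421\right) \left(-9136 - 21083\right) = \left(2 \left(-86\right) \frac{1}{-126} + 4421\right) \left(-30219\right) = \left(2 \left(-86\right) \left(- \frac{1}{126}\right) + 4421\right) \left(-30219\right) = \left(\frac{86}{63} + 4421\right) \left(-30219\right) = \frac{278609}{63} \left(-30219\right) = - \frac{400918351}{3}$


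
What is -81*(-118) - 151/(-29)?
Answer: 277333/29 ≈ 9563.2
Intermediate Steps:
-81*(-118) - 151/(-29) = 9558 - 151*(-1/29) = 9558 + 151/29 = 277333/29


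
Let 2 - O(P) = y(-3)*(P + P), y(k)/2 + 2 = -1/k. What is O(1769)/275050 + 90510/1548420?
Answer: 2157945277/21294646050 ≈ 0.10134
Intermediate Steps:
y(k) = -4 - 2/k (y(k) = -4 + 2*(-1/k) = -4 - 2/k)
O(P) = 2 + 20*P/3 (O(P) = 2 - (-4 - 2/(-3))*(P + P) = 2 - (-4 - 2*(-1/3))*2*P = 2 - (-4 + 2/3)*2*P = 2 - (-10)*2*P/3 = 2 - (-20)*P/3 = 2 + 20*P/3)
O(1769)/275050 + 90510/1548420 = (2 + (20/3)*1769)/275050 + 90510/1548420 = (2 + 35380/3)*(1/275050) + 90510*(1/1548420) = (35386/3)*(1/275050) + 3017/51614 = 17693/412575 + 3017/51614 = 2157945277/21294646050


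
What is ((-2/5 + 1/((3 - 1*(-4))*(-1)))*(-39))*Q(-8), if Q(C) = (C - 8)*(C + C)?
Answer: 189696/35 ≈ 5419.9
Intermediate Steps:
Q(C) = 2*C*(-8 + C) (Q(C) = (-8 + C)*(2*C) = 2*C*(-8 + C))
((-2/5 + 1/((3 - 1*(-4))*(-1)))*(-39))*Q(-8) = ((-2/5 + 1/((3 - 1*(-4))*(-1)))*(-39))*(2*(-8)*(-8 - 8)) = ((-2*⅕ - 1/(3 + 4))*(-39))*(2*(-8)*(-16)) = ((-⅖ - 1/7)*(-39))*256 = ((-⅖ + (⅐)*(-1))*(-39))*256 = ((-⅖ - ⅐)*(-39))*256 = -19/35*(-39)*256 = (741/35)*256 = 189696/35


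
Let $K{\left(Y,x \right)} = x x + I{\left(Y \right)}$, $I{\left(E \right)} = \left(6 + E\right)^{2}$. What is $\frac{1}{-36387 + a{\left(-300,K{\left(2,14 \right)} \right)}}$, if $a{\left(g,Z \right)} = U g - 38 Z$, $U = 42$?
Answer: $- \frac{1}{58867} \approx -1.6987 \cdot 10^{-5}$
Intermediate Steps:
$K{\left(Y,x \right)} = x^{2} + \left(6 + Y\right)^{2}$ ($K{\left(Y,x \right)} = x x + \left(6 + Y\right)^{2} = x^{2} + \left(6 + Y\right)^{2}$)
$a{\left(g,Z \right)} = - 38 Z + 42 g$ ($a{\left(g,Z \right)} = 42 g - 38 Z = - 38 Z + 42 g$)
$\frac{1}{-36387 + a{\left(-300,K{\left(2,14 \right)} \right)}} = \frac{1}{-36387 - \left(12600 + 38 \left(14^{2} + \left(6 + 2\right)^{2}\right)\right)} = \frac{1}{-36387 - \left(12600 + 38 \left(196 + 8^{2}\right)\right)} = \frac{1}{-36387 - \left(12600 + 38 \left(196 + 64\right)\right)} = \frac{1}{-36387 - 22480} = \frac{1}{-58867} = - \frac{1}{58867}$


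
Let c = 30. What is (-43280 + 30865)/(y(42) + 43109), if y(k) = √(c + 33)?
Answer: -535198235/1858385818 + 37245*√7/1858385818 ≈ -0.28794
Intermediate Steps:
y(k) = 3*√7 (y(k) = √(30 + 33) = √63 = 3*√7)
(-43280 + 30865)/(y(42) + 43109) = (-43280 + 30865)/(3*√7 + 43109) = -12415/(43109 + 3*√7)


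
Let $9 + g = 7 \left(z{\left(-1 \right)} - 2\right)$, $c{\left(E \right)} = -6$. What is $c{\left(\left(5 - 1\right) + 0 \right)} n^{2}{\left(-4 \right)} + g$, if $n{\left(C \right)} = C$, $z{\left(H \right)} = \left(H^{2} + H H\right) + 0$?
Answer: $-105$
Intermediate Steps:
$z{\left(H \right)} = 2 H^{2}$ ($z{\left(H \right)} = \left(H^{2} + H^{2}\right) + 0 = 2 H^{2} + 0 = 2 H^{2}$)
$g = -9$ ($g = -9 + 7 \left(2 \left(-1\right)^{2} - 2\right) = -9 + 7 \left(2 \cdot 1 - 2\right) = -9 + 7 \left(2 - 2\right) = -9 + 7 \cdot 0 = -9 + 0 = -9$)
$c{\left(\left(5 - 1\right) + 0 \right)} n^{2}{\left(-4 \right)} + g = - 6 \left(-4\right)^{2} - 9 = \left(-6\right) 16 - 9 = -96 - 9 = -105$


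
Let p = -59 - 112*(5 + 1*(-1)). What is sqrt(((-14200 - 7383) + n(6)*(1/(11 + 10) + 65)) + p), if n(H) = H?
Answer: I*sqrt(1063286)/7 ≈ 147.31*I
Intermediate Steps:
p = -507 (p = -59 - 112*(5 - 1) = -59 - 112*4 = -59 - 448 = -507)
sqrt(((-14200 - 7383) + n(6)*(1/(11 + 10) + 65)) + p) = sqrt(((-14200 - 7383) + 6*(1/(11 + 10) + 65)) - 507) = sqrt((-21583 + 6*(1/21 + 65)) - 507) = sqrt((-21583 + 6*(1366/21)) - 507) = sqrt((-21583 + 2732/7) - 507) = sqrt(-148349/7 - 507) = sqrt(-151898/7) = I*sqrt(1063286)/7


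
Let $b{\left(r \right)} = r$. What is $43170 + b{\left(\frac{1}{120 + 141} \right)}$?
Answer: $\frac{11267371}{261} \approx 43170.0$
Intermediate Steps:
$43170 + b{\left(\frac{1}{120 + 141} \right)} = 43170 + \frac{1}{120 + 141} = 43170 + \frac{1}{261} = \frac{11267371}{261}$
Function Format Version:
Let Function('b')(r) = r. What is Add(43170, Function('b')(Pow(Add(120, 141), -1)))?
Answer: Rational(11267371, 261) ≈ 43170.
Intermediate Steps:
Add(43170, Function('b')(Pow(Add(120, 141), -1))) = Add(43170, Pow(Add(120, 141), -1)) = Add(43170, Pow(261, -1)) = Add(43170, Rational(1, 261)) = Rational(11267371, 261)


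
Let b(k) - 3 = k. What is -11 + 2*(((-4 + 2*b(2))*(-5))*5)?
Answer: -311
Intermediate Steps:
b(k) = 3 + k
-11 + 2*(((-4 + 2*b(2))*(-5))*5) = -11 + 2*(((-4 + 2*(3 + 2))*(-5))*5) = -11 + 2*(((-4 + 2*5)*(-5))*5) = -11 + 2*(((-4 + 10)*(-5))*5) = -11 + 2*((6*(-5))*5) = -11 + 2*(-30*5) = -11 + 2*(-150) = -11 - 300 = -311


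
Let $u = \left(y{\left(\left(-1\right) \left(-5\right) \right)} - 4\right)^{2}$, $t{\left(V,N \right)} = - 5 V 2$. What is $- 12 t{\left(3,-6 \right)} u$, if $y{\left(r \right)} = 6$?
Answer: $1440$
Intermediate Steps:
$t{\left(V,N \right)} = - 10 V$
$u = 4$ ($u = \left(6 - 4\right)^{2} = 2^{2} = 4$)
$- 12 t{\left(3,-6 \right)} u = - 12 \left(\left(-10\right) 3\right) 4 = \left(-12\right) \left(-30\right) 4 = 360 \cdot 4 = 1440$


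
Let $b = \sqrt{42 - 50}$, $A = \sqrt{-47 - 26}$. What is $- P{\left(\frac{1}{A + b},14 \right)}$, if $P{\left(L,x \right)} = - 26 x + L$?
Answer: $\frac{i + 364 \sqrt{73} + 728 \sqrt{2}}{\sqrt{73} + 2 \sqrt{2}} \approx 364.0 + 0.087932 i$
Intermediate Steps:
$A = i \sqrt{73}$ ($A = \sqrt{-73} = i \sqrt{73} \approx 8.544 i$)
$b = 2 i \sqrt{2}$ ($b = \sqrt{-8} = 2 i \sqrt{2} \approx 2.8284 i$)
$P{\left(L,x \right)} = L - 26 x$
$- P{\left(\frac{1}{A + b},14 \right)} = - (\frac{1}{i \sqrt{73} + 2 i \sqrt{2}} - 364) = - (-364 + \frac{1}{i \sqrt{73} + 2 i \sqrt{2}}) = 364 - \frac{1}{i \sqrt{73} + 2 i \sqrt{2}}$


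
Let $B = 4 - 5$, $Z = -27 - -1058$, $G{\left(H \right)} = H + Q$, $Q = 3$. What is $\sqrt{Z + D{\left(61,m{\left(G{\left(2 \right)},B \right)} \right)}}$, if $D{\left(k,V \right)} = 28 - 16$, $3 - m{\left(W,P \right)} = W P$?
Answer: $\sqrt{1043} \approx 32.296$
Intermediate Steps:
$G{\left(H \right)} = 3 + H$ ($G{\left(H \right)} = H + 3 = 3 + H$)
$Z = 1031$ ($Z = -27 + 1058 = 1031$)
$B = -1$
$m{\left(W,P \right)} = 3 - P W$ ($m{\left(W,P \right)} = 3 - W P = 3 - P W$)
$D{\left(k,V \right)} = 12$
$\sqrt{Z + D{\left(61,m{\left(G{\left(2 \right)},B \right)} \right)}} = \sqrt{1031 + 12} = \sqrt{1043}$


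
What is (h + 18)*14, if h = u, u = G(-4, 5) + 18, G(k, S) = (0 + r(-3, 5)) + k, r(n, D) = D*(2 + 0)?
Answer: 588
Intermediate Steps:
r(n, D) = 2*D (r(n, D) = D*2 = 2*D)
G(k, S) = 10 + k (G(k, S) = (0 + 2*5) + k = (0 + 10) + k = 10 + k)
u = 24 (u = (10 - 4) + 18 = 6 + 18 = 24)
h = 24
(h + 18)*14 = (24 + 18)*14 = 42*14 = 588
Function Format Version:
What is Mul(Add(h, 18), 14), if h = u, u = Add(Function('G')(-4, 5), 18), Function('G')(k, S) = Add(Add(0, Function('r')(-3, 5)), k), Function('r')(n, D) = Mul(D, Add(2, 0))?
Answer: 588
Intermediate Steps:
Function('r')(n, D) = Mul(2, D) (Function('r')(n, D) = Mul(D, 2) = Mul(2, D))
Function('G')(k, S) = Add(10, k) (Function('G')(k, S) = Add(Add(0, Mul(2, 5)), k) = Add(Add(0, 10), k) = Add(10, k))
u = 24 (u = Add(Add(10, -4), 18) = Add(6, 18) = 24)
h = 24
Mul(Add(h, 18), 14) = Mul(Add(24, 18), 14) = Mul(42, 14) = 588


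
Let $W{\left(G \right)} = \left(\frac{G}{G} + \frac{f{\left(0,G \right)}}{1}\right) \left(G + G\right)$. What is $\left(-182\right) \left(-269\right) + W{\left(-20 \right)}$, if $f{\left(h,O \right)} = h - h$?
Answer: $48918$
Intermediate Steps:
$f{\left(h,O \right)} = 0$
$W{\left(G \right)} = 2 G$ ($W{\left(G \right)} = \left(\frac{G}{G} + \frac{0}{1}\right) \left(G + G\right) = \left(1 + 0 \cdot 1\right) 2 G = \left(1 + 0\right) 2 G = 1 \cdot 2 G = 2 G$)
$\left(-182\right) \left(-269\right) + W{\left(-20 \right)} = \left(-182\right) \left(-269\right) + 2 \left(-20\right) = 48958 - 40 = 48918$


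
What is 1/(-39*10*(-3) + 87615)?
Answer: 1/88785 ≈ 1.1263e-5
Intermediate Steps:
1/(-39*10*(-3) + 87615) = 1/(-390*(-3) + 87615) = 1/(1170 + 87615) = 1/88785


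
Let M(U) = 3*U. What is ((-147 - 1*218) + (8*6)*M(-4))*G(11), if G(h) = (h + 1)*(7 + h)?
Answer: -203256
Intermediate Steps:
G(h) = (1 + h)*(7 + h)
((-147 - 1*218) + (8*6)*M(-4))*G(11) = ((-147 - 1*218) + (8*6)*(3*(-4)))*(7 + 11² + 8*11) = ((-147 - 218) + 48*(-12))*(7 + 121 + 88) = (-365 - 576)*216 = -941*216 = -203256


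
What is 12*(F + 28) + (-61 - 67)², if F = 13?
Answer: 16876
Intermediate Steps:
12*(F + 28) + (-61 - 67)² = 12*(13 + 28) + (-61 - 67)² = 12*41 + (-128)² = 492 + 16384 = 16876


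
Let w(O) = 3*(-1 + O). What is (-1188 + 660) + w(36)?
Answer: -423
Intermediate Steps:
w(O) = -3 + 3*O
(-1188 + 660) + w(36) = (-1188 + 660) + (-3 + 3*36) = -528 + (-3 + 108) = -528 + 105 = -423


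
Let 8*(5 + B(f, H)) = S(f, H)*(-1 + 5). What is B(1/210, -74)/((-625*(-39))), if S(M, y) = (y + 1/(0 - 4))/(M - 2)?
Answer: 4561/8170500 ≈ 0.00055823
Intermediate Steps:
S(M, y) = (-¼ + y)/(-2 + M) (S(M, y) = (y + 1/(-4))/(-2 + M) = (y - ¼)/(-2 + M) = (-¼ + y)/(-2 + M))
B(f, H) = -5 + (-¼ + H)/(2*(-2 + f)) (B(f, H) = -5 + (((-¼ + H)/(-2 + f))*(-1 + 5))/8 = -5 + (((-¼ + H)/(-2 + f))*4)/8 = -5 + (4*(-¼ + H)/(-2 + f))/8 = -5 + (-¼ + H)/(2*(-2 + f)))
B(1/210, -74)/((-625*(-39))) = ((79 - 40/210 + 4*(-74))/(8*(-2 + 1/210)))/((-625*(-39))) = ((79 - 40*1/210 - 296)/(8*(-2 + 1/210)))/24375 = ((79 - 4/21 - 296)/(8*(-419/210)))*(1/24375) = ((⅛)*(-210/419)*(-4561/21))*(1/24375) = (22805/1676)*(1/24375) = 4561/8170500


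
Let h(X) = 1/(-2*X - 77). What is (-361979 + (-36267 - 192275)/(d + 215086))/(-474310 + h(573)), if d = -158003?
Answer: 2807882411353/3679196800097 ≈ 0.76318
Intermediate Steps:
h(X) = 1/(-77 - 2*X)
(-361979 + (-36267 - 192275)/(d + 215086))/(-474310 + h(573)) = (-361979 + (-36267 - 192275)/(-158003 + 215086))/(-474310 - 1/(77 + 2*573)) = (-361979 - 228542/57083)/(-474310 - 1/(77 + 1146)) = (-361979 - 228542*1/57083)/(-474310 - 1/1223) = (-361979 - 228542/57083)/(-474310 - 1*1/1223) = -20663075799/(57083*(-474310 - 1/1223)) = -20663075799/(57083*(-580081131/1223)) = -20663075799/57083*(-1223/580081131) = 2807882411353/3679196800097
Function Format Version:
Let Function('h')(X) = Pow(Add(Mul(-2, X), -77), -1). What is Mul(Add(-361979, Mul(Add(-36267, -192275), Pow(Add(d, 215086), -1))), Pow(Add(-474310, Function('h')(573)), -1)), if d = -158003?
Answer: Rational(2807882411353, 3679196800097) ≈ 0.76318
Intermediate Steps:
Function('h')(X) = Pow(Add(-77, Mul(-2, X)), -1)
Mul(Add(-361979, Mul(Add(-36267, -192275), Pow(Add(d, 215086), -1))), Pow(Add(-474310, Function('h')(573)), -1)) = Mul(Add(-361979, Mul(Add(-36267, -192275), Pow(Add(-158003, 215086), -1))), Pow(Add(-474310, Mul(-1, Pow(Add(77, Mul(2, 573)), -1))), -1)) = Mul(Add(-361979, Mul(-228542, Pow(57083, -1))), Pow(Add(-474310, Mul(-1, Pow(Add(77, 1146), -1))), -1)) = Mul(Add(-361979, Mul(-228542, Rational(1, 57083))), Pow(Add(-474310, Mul(-1, Pow(1223, -1))), -1)) = Mul(Add(-361979, Rational(-228542, 57083)), Pow(Add(-474310, Mul(-1, Rational(1, 1223))), -1)) = Mul(Rational(-20663075799, 57083), Pow(Add(-474310, Rational(-1, 1223)), -1)) = Mul(Rational(-20663075799, 57083), Pow(Rational(-580081131, 1223), -1)) = Mul(Rational(-20663075799, 57083), Rational(-1223, 580081131)) = Rational(2807882411353, 3679196800097)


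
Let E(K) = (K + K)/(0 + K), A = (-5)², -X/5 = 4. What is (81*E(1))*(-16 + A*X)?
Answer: -83592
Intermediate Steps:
X = -20 (X = -5*4 = -20)
A = 25
E(K) = 2 (E(K) = (2*K)/K = 2)
(81*E(1))*(-16 + A*X) = (81*2)*(-16 + 25*(-20)) = 162*(-16 - 500) = 162*(-516) = -83592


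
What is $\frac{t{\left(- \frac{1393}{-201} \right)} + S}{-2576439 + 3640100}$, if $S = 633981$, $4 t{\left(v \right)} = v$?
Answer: $\frac{509722117}{855183444} \approx 0.59604$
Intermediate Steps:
$t{\left(v \right)} = \frac{v}{4}$
$\frac{t{\left(- \frac{1393}{-201} \right)} + S}{-2576439 + 3640100} = \frac{\frac{\left(-1393\right) \frac{1}{-201}}{4} + 633981}{-2576439 + 3640100} = \frac{\frac{\left(-1393\right) \left(- \frac{1}{201}\right)}{4} + 633981}{1063661} = \left(\frac{1}{4} \cdot \frac{1393}{201} + 633981\right) \frac{1}{1063661} = \left(\frac{1393}{804} + 633981\right) \frac{1}{1063661} = \frac{509722117}{804} \cdot \frac{1}{1063661} = \frac{509722117}{855183444}$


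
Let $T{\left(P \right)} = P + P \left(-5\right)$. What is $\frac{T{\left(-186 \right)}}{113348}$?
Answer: $\frac{186}{28337} \approx 0.0065639$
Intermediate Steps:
$T{\left(P \right)} = - 4 P$ ($T{\left(P \right)} = P - 5 P = - 4 P$)
$\frac{T{\left(-186 \right)}}{113348} = \frac{\left(-4\right) \left(-186\right)}{113348} = 744 \cdot \frac{1}{113348} = \frac{186}{28337}$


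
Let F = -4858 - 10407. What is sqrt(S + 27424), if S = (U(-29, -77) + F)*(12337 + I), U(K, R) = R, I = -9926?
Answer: I*sqrt(36962138) ≈ 6079.6*I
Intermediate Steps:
F = -15265
S = -36989562 (S = (-77 - 15265)*(12337 - 9926) = -15342*2411 = -36989562)
sqrt(S + 27424) = sqrt(-36989562 + 27424) = sqrt(-36962138) = I*sqrt(36962138)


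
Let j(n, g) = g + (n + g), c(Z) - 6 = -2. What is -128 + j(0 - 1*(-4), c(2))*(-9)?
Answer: -236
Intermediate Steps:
c(Z) = 4 (c(Z) = 6 - 2 = 4)
j(n, g) = n + 2*g (j(n, g) = g + (g + n) = n + 2*g)
-128 + j(0 - 1*(-4), c(2))*(-9) = -128 + ((0 - 1*(-4)) + 2*4)*(-9) = -128 + ((0 + 4) + 8)*(-9) = -128 + (4 + 8)*(-9) = -128 + 12*(-9) = -128 - 108 = -236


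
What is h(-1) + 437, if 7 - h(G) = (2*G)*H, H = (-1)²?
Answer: 446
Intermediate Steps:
H = 1
h(G) = 7 - 2*G
h(-1) + 437 = (7 - 2*(-1)) + 437 = (7 + 2) + 437 = 9 + 437 = 446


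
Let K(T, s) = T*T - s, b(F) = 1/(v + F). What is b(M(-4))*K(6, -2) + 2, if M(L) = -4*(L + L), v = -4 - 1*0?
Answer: 47/14 ≈ 3.3571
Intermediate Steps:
v = -4 (v = -4 + 0 = -4)
M(L) = -8*L
b(F) = 1/(-4 + F)
K(T, s) = T² - s
b(M(-4))*K(6, -2) + 2 = (6² - 1*(-2))/(-4 - 8*(-4)) + 2 = (36 + 2)/(-4 + 32) + 2 = 38/28 + 2 = (1/28)*38 + 2 = 19/14 + 2 = 47/14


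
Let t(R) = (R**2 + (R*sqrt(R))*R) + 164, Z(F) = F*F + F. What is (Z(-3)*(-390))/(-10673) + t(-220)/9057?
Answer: 13833768/2478599 + 96800*I*sqrt(55)/9057 ≈ 5.5813 + 79.263*I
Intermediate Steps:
Z(F) = F + F**2 (Z(F) = F**2 + F = F + F**2)
t(R) = 164 + R**2 + R**(5/2) (t(R) = (R**2 + R**(3/2)*R) + 164 = (R**2 + R**(5/2)) + 164 = 164 + R**2 + R**(5/2))
(Z(-3)*(-390))/(-10673) + t(-220)/9057 = (-3*(1 - 3)*(-390))/(-10673) + (164 + (-220)**2 + (-220)**(5/2))/9057 = (-3*(-2)*(-390))*(-1/10673) + (164 + 48400 + 96800*I*sqrt(55))*(1/9057) = (6*(-390))*(-1/10673) + (48564 + 96800*I*sqrt(55))*(1/9057) = -2340*(-1/10673) + (16188/3019 + 96800*I*sqrt(55)/9057) = 180/821 + (16188/3019 + 96800*I*sqrt(55)/9057) = 13833768/2478599 + 96800*I*sqrt(55)/9057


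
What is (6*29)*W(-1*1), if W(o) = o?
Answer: -174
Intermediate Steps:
(6*29)*W(-1*1) = (6*29)*(-1*1) = 174*(-1) = -174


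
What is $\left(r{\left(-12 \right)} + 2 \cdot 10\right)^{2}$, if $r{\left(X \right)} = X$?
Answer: $64$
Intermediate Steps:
$\left(r{\left(-12 \right)} + 2 \cdot 10\right)^{2} = \left(-12 + 2 \cdot 10\right)^{2} = \left(-12 + 20\right)^{2} = 8^{2} = 64$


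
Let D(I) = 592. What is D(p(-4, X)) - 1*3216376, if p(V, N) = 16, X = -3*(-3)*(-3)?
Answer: -3215784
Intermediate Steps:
X = -27 (X = 9*(-3) = -27)
D(p(-4, X)) - 1*3216376 = 592 - 1*3216376 = 592 - 3216376 = -3215784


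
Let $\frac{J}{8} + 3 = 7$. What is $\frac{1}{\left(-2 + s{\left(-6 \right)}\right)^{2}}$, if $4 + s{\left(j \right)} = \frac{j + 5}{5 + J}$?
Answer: $\frac{1369}{49729} \approx 0.027529$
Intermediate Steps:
$J = 32$ ($J = -24 + 8 \cdot 7 = -24 + 56 = 32$)
$s{\left(j \right)} = - \frac{143}{37} + \frac{j}{37}$ ($s{\left(j \right)} = -4 + \frac{j + 5}{5 + 32} = -4 + \frac{5 + j}{37} = -4 + \left(5 + j\right) \frac{1}{37} = -4 + \left(\frac{5}{37} + \frac{j}{37}\right) = - \frac{143}{37} + \frac{j}{37}$)
$\frac{1}{\left(-2 + s{\left(-6 \right)}\right)^{2}} = \frac{1}{\left(-2 + \left(- \frac{143}{37} + \frac{1}{37} \left(-6\right)\right)\right)^{2}} = \frac{1}{\left(-2 - \frac{149}{37}\right)^{2}} = \frac{1}{\left(- \frac{223}{37}\right)^{2}} = \frac{1}{\frac{49729}{1369}} = \frac{1369}{49729}$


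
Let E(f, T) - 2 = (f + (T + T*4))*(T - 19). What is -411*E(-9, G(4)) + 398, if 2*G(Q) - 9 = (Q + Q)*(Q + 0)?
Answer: -232267/4 ≈ -58067.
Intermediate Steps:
G(Q) = 9/2 + Q² (G(Q) = 9/2 + ((Q + Q)*(Q + 0))/2 = 9/2 + ((2*Q)*Q)/2 = 9/2 + (2*Q²)/2 = 9/2 + Q²)
E(f, T) = 2 + (-19 + T)*(f + 5*T) (E(f, T) = 2 + (f + (T + T*4))*(T - 19) = 2 + (f + (T + 4*T))*(-19 + T) = 2 + (f + 5*T)*(-19 + T) = 2 + (-19 + T)*(f + 5*T))
-411*E(-9, G(4)) + 398 = -411*(2 - 95*(9/2 + 4²) - 19*(-9) + 5*(9/2 + 4²)² + (9/2 + 4²)*(-9)) + 398 = -411*(2 - 95*(9/2 + 16) + 171 + 5*(9/2 + 16)² + (9/2 + 16)*(-9)) + 398 = -411*(2 - 95*41/2 + 171 + 5*(41/2)² + (41/2)*(-9)) + 398 = -411*(2 - 3895/2 + 171 + 5*(1681/4) - 369/2) + 398 = -411*(2 - 3895/2 + 171 + 8405/4 - 369/2) + 398 = -411*569/4 + 398 = -233859/4 + 398 = -232267/4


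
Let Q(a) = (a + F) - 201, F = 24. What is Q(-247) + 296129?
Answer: 295705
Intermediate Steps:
Q(a) = -177 + a (Q(a) = (a + 24) - 201 = (24 + a) - 201 = -177 + a)
Q(-247) + 296129 = (-177 - 247) + 296129 = -424 + 296129 = 295705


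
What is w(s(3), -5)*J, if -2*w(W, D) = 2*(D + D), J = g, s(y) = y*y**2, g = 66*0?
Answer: 0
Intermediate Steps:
g = 0
s(y) = y**3
J = 0
w(W, D) = -2*D (w(W, D) = -(D + D) = -2*D)
w(s(3), -5)*J = -2*(-5)*0 = 10*0 = 0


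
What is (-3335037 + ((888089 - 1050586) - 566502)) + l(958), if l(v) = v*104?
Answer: -3964404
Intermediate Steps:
l(v) = 104*v
(-3335037 + ((888089 - 1050586) - 566502)) + l(958) = (-3335037 + ((888089 - 1050586) - 566502)) + 104*958 = (-3335037 + (-162497 - 566502)) + 99632 = (-3335037 - 728999) + 99632 = -4064036 + 99632 = -3964404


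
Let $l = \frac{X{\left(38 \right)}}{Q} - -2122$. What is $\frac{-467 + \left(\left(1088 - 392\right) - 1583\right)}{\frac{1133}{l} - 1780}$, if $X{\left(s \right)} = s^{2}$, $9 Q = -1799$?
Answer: $\frac{468297148}{615449063} \approx 0.7609$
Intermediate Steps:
$Q = - \frac{1799}{9}$ ($Q = \frac{1}{9} \left(-1799\right) = - \frac{1799}{9} \approx -199.89$)
$l = \frac{3804482}{1799}$ ($l = \frac{38^{2}}{- \frac{1799}{9}} - -2122 = 1444 \left(- \frac{9}{1799}\right) + 2122 = - \frac{12996}{1799} + 2122 = \frac{3804482}{1799} \approx 2114.8$)
$\frac{-467 + \left(\left(1088 - 392\right) - 1583\right)}{\frac{1133}{l} - 1780} = \frac{-467 + \left(\left(1088 - 392\right) - 1583\right)}{\frac{1133}{\frac{3804482}{1799}} - 1780} = \frac{-467 + \left(696 - 1583\right)}{1133 \cdot \frac{1799}{3804482} - 1780} = \frac{-467 - 887}{\frac{185297}{345862} - 1780} = - \frac{1354}{- \frac{615449063}{345862}} = \left(-1354\right) \left(- \frac{345862}{615449063}\right) = \frac{468297148}{615449063}$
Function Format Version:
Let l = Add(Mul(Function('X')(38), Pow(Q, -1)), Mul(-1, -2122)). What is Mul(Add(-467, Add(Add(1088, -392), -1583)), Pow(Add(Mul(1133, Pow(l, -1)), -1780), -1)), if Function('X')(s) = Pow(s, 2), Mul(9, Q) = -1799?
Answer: Rational(468297148, 615449063) ≈ 0.76090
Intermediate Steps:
Q = Rational(-1799, 9) (Q = Mul(Rational(1, 9), -1799) = Rational(-1799, 9) ≈ -199.89)
l = Rational(3804482, 1799) (l = Add(Mul(Pow(38, 2), Pow(Rational(-1799, 9), -1)), Mul(-1, -2122)) = Add(Mul(1444, Rational(-9, 1799)), 2122) = Add(Rational(-12996, 1799), 2122) = Rational(3804482, 1799) ≈ 2114.8)
Mul(Add(-467, Add(Add(1088, -392), -1583)), Pow(Add(Mul(1133, Pow(l, -1)), -1780), -1)) = Mul(Add(-467, Add(Add(1088, -392), -1583)), Pow(Add(Mul(1133, Pow(Rational(3804482, 1799), -1)), -1780), -1)) = Mul(Add(-467, Add(696, -1583)), Pow(Add(Mul(1133, Rational(1799, 3804482)), -1780), -1)) = Mul(Add(-467, -887), Pow(Add(Rational(185297, 345862), -1780), -1)) = Mul(-1354, Pow(Rational(-615449063, 345862), -1)) = Mul(-1354, Rational(-345862, 615449063)) = Rational(468297148, 615449063)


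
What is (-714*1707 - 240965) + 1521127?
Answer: 61364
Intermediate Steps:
(-714*1707 - 240965) + 1521127 = (-1218798 - 240965) + 1521127 = -1459763 + 1521127 = 61364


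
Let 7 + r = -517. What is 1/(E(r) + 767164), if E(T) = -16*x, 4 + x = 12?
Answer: 1/767036 ≈ 1.3037e-6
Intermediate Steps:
r = -524 (r = -7 - 517 = -524)
x = 8 (x = -4 + 12 = 8)
E(T) = -128 (E(T) = -16*8 = -128)
1/(E(r) + 767164) = 1/(-128 + 767164) = 1/767036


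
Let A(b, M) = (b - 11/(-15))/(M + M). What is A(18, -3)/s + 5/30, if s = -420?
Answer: 6581/37800 ≈ 0.17410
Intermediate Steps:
A(b, M) = (11/15 + b)/(2*M) (A(b, M) = (b - 11*(-1/15))/((2*M)) = (b + 11/15)*(1/(2*M)) = (11/15 + b)*(1/(2*M)) = (11/15 + b)/(2*M))
A(18, -3)/s + 5/30 = ((1/30)*(11 + 15*18)/(-3))/(-420) + 5/30 = ((1/30)*(-1/3)*(11 + 270))*(-1/420) + 5*(1/30) = ((1/30)*(-1/3)*281)*(-1/420) + 1/6 = -281/90*(-1/420) + 1/6 = 281/37800 + 1/6 = 6581/37800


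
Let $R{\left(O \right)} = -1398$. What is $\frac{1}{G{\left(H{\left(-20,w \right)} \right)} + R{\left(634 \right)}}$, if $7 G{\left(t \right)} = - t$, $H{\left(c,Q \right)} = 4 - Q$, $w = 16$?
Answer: $- \frac{7}{9774} \approx -0.00071619$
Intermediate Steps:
$G{\left(t \right)} = - \frac{t}{7}$ ($G{\left(t \right)} = \frac{\left(-1\right) t}{7} = - \frac{t}{7}$)
$\frac{1}{G{\left(H{\left(-20,w \right)} \right)} + R{\left(634 \right)}} = \frac{1}{- \frac{4 - 16}{7} - 1398} = \frac{1}{\left(- \frac{1}{7}\right) \left(-12\right) - 1398} = \frac{1}{\frac{12}{7} - 1398} = \frac{1}{- \frac{9774}{7}} = - \frac{7}{9774}$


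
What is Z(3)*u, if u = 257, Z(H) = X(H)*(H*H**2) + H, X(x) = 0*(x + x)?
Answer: 771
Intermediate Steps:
X(x) = 0 (X(x) = 0*(2*x) = 0)
Z(H) = H (Z(H) = 0*(H*H**2) + H = 0*H**3 + H = 0 + H = H)
Z(3)*u = 3*257 = 771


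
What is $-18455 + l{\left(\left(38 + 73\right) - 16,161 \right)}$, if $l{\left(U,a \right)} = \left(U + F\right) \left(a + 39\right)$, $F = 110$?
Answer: $22545$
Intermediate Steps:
$l{\left(U,a \right)} = \left(39 + a\right) \left(110 + U\right)$ ($l{\left(U,a \right)} = \left(U + 110\right) \left(a + 39\right) = \left(110 + U\right) \left(39 + a\right) = \left(39 + a\right) \left(110 + U\right)$)
$-18455 + l{\left(\left(38 + 73\right) - 16,161 \right)} = -18455 + \left(4290 + 39 \left(\left(38 + 73\right) - 16\right) + 110 \cdot 161 + \left(\left(38 + 73\right) - 16\right) 161\right) = -18455 + \left(4290 + 39 \left(111 - 16\right) + 17710 + \left(111 - 16\right) 161\right) = -18455 + \left(4290 + 39 \cdot 95 + 17710 + 95 \cdot 161\right) = -18455 + \left(4290 + 3705 + 17710 + 15295\right) = -18455 + 41000 = 22545$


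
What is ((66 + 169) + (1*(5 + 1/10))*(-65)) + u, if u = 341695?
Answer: 683197/2 ≈ 3.4160e+5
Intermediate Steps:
((66 + 169) + (1*(5 + 1/10))*(-65)) + u = ((66 + 169) + (1*(5 + 1/10))*(-65)) + 341695 = (235 + (1*(5 + ⅒))*(-65)) + 341695 = (235 + (1*(51/10))*(-65)) + 341695 = (235 + (51/10)*(-65)) + 341695 = (235 - 663/2) + 341695 = -193/2 + 341695 = 683197/2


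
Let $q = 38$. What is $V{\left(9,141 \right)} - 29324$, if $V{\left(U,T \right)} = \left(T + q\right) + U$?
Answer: $-29136$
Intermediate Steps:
$V{\left(U,T \right)} = 38 + T + U$ ($V{\left(U,T \right)} = \left(T + 38\right) + U = \left(38 + T\right) + U = 38 + T + U$)
$V{\left(9,141 \right)} - 29324 = \left(38 + 141 + 9\right) - 29324 = 188 - 29324 = -29136$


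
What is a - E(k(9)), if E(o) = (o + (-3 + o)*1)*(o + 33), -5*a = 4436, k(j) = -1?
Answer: -3636/5 ≈ -727.20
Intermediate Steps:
a = -4436/5 (a = -⅕*4436 = -4436/5 ≈ -887.20)
E(o) = (-3 + 2*o)*(33 + o) (E(o) = (o + (-3 + o))*(33 + o) = (-3 + 2*o)*(33 + o))
a - E(k(9)) = -4436/5 - (-99 + 2*(-1)² + 63*(-1)) = -4436/5 - (-99 + 2*1 - 63) = -4436/5 - (-99 + 2 - 63) = -4436/5 - 1*(-160) = -4436/5 + 160 = -3636/5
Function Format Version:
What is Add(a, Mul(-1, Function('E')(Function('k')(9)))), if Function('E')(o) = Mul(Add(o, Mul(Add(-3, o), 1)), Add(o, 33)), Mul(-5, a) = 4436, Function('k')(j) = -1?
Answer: Rational(-3636, 5) ≈ -727.20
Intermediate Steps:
a = Rational(-4436, 5) (a = Mul(Rational(-1, 5), 4436) = Rational(-4436, 5) ≈ -887.20)
Function('E')(o) = Mul(Add(-3, Mul(2, o)), Add(33, o)) (Function('E')(o) = Mul(Add(o, Add(-3, o)), Add(33, o)) = Mul(Add(-3, Mul(2, o)), Add(33, o)))
Add(a, Mul(-1, Function('E')(Function('k')(9)))) = Add(Rational(-4436, 5), Mul(-1, Add(-99, Mul(2, Pow(-1, 2)), Mul(63, -1)))) = Add(Rational(-4436, 5), Mul(-1, Add(-99, Mul(2, 1), -63))) = Add(Rational(-4436, 5), Mul(-1, Add(-99, 2, -63))) = Add(Rational(-4436, 5), Mul(-1, -160)) = Add(Rational(-4436, 5), 160) = Rational(-3636, 5)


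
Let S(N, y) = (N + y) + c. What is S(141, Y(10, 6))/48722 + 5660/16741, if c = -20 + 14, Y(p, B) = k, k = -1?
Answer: 139004907/407827501 ≈ 0.34084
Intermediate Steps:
Y(p, B) = -1
c = -6
S(N, y) = -6 + N + y (S(N, y) = (N + y) - 6 = -6 + N + y)
S(141, Y(10, 6))/48722 + 5660/16741 = (-6 + 141 - 1)/48722 + 5660/16741 = 134*(1/48722) + 5660*(1/16741) = 67/24361 + 5660/16741 = 139004907/407827501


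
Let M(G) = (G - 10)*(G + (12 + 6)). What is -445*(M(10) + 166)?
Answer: -73870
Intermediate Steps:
M(G) = (-10 + G)*(18 + G) (M(G) = (-10 + G)*(G + 18) = (-10 + G)*(18 + G))
-445*(M(10) + 166) = -445*((-180 + 10² + 8*10) + 166) = -445*((-180 + 100 + 80) + 166) = -445*(0 + 166) = -445*166 = -73870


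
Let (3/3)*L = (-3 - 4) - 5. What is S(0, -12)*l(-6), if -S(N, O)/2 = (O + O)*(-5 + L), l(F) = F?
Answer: 4896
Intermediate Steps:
L = -12 (L = (-3 - 4) - 5 = -7 - 5 = -12)
S(N, O) = 68*O (S(N, O) = -2*(O + O)*(-5 - 12) = -2*2*O*(-17) = -(-68)*O = 68*O)
S(0, -12)*l(-6) = (68*(-12))*(-6) = -816*(-6) = 4896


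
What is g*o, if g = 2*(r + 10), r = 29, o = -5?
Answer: -390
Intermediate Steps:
g = 78 (g = 2*(29 + 10) = 2*39 = 78)
g*o = 78*(-5) = -390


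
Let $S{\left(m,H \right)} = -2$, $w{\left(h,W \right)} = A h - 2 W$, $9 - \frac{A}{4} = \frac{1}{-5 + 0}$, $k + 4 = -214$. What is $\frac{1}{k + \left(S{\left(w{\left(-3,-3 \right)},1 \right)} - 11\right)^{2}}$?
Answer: $- \frac{1}{49} \approx -0.020408$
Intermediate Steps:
$k = -218$ ($k = -4 - 214 = -218$)
$A = \frac{184}{5}$ ($A = 36 - \frac{4}{-5 + 0} = 36 - \frac{4}{-5} = 36 - - \frac{4}{5} = 36 + \frac{4}{5} = \frac{184}{5} \approx 36.8$)
$w{\left(h,W \right)} = - 2 W + \frac{184 h}{5}$ ($w{\left(h,W \right)} = \frac{184 h}{5} - 2 W = - 2 W + \frac{184 h}{5}$)
$\frac{1}{k + \left(S{\left(w{\left(-3,-3 \right)},1 \right)} - 11\right)^{2}} = \frac{1}{-218 + \left(-2 - 11\right)^{2}} = \frac{1}{-218 + \left(-13\right)^{2}} = \frac{1}{-218 + 169} = \frac{1}{-49} = - \frac{1}{49}$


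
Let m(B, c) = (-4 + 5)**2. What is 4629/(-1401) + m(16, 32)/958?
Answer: -1477727/447386 ≈ -3.3030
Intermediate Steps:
m(B, c) = 1 (m(B, c) = 1**2 = 1)
4629/(-1401) + m(16, 32)/958 = 4629/(-1401) + 1/958 = 4629*(-1/1401) + 1*(1/958) = -1543/467 + 1/958 = -1477727/447386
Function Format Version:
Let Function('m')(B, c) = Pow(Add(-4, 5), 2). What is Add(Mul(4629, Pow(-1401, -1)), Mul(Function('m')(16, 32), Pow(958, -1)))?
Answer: Rational(-1477727, 447386) ≈ -3.3030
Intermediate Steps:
Function('m')(B, c) = 1 (Function('m')(B, c) = Pow(1, 2) = 1)
Add(Mul(4629, Pow(-1401, -1)), Mul(Function('m')(16, 32), Pow(958, -1))) = Add(Mul(4629, Pow(-1401, -1)), Mul(1, Pow(958, -1))) = Add(Mul(4629, Rational(-1, 1401)), Mul(1, Rational(1, 958))) = Add(Rational(-1543, 467), Rational(1, 958)) = Rational(-1477727, 447386)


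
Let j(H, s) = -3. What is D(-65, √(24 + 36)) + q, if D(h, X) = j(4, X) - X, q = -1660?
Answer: -1663 - 2*√15 ≈ -1670.7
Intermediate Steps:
D(h, X) = -3 - X
D(-65, √(24 + 36)) + q = (-3 - √(24 + 36)) - 1660 = (-3 - √60) - 1660 = (-3 - 2*√15) - 1660 = -1663 - 2*√15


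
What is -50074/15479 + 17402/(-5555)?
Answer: -49775148/7816895 ≈ -6.3676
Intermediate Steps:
-50074/15479 + 17402/(-5555) = -50074*1/15479 + 17402*(-1/5555) = -50074/15479 - 1582/505 = -49775148/7816895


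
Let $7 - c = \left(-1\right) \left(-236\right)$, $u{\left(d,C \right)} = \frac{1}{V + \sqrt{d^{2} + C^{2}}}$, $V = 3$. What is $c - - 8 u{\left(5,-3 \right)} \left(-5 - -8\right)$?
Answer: $- \frac{5797}{25} + \frac{24 \sqrt{34}}{25} \approx -226.28$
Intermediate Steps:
$u{\left(d,C \right)} = \frac{1}{3 + \sqrt{C^{2} + d^{2}}}$ ($u{\left(d,C \right)} = \frac{1}{3 + \sqrt{d^{2} + C^{2}}} = \frac{1}{3 + \sqrt{C^{2} + d^{2}}}$)
$c = -229$ ($c = 7 - \left(-1\right) \left(-236\right) = 7 - 236 = -229$)
$c - - 8 u{\left(5,-3 \right)} \left(-5 - -8\right) = -229 - - \frac{8}{3 + \sqrt{\left(-3\right)^{2} + 5^{2}}} \left(-5 - -8\right) = -229 - - \frac{8}{3 + \sqrt{9 + 25}} \left(-5 + 8\right) = -229 - - \frac{8}{3 + \sqrt{34}} \cdot 3 = -229 - - \frac{24}{3 + \sqrt{34}} = -229 + \frac{24}{3 + \sqrt{34}}$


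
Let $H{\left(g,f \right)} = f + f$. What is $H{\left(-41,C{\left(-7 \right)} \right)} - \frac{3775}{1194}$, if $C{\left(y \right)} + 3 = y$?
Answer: $- \frac{27655}{1194} \approx -23.162$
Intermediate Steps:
$C{\left(y \right)} = -3 + y$
$H{\left(g,f \right)} = 2 f$
$H{\left(-41,C{\left(-7 \right)} \right)} - \frac{3775}{1194} = 2 \left(-3 - 7\right) - \frac{3775}{1194} = 2 \left(-10\right) - \frac{3775}{1194} = -20 - \frac{3775}{1194} = - \frac{27655}{1194}$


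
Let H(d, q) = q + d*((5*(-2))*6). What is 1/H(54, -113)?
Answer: -1/3353 ≈ -0.00029824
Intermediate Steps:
H(d, q) = q - 60*d (H(d, q) = q + d*(-10*6) = q + d*(-60) = q - 60*d)
1/H(54, -113) = 1/(-113 - 60*54) = 1/(-113 - 3240) = 1/(-3353) = -1/3353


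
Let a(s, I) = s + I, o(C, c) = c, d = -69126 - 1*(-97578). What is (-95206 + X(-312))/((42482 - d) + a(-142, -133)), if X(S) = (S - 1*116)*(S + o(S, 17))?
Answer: 31054/13755 ≈ 2.2577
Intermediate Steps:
d = 28452 (d = -69126 + 97578 = 28452)
a(s, I) = I + s
X(S) = (-116 + S)*(17 + S) (X(S) = (S - 1*116)*(S + 17) = (S - 116)*(17 + S) = (-116 + S)*(17 + S))
(-95206 + X(-312))/((42482 - d) + a(-142, -133)) = (-95206 + (-1972 + (-312)² - 99*(-312)))/((42482 - 1*28452) + (-133 - 142)) = (-95206 + (-1972 + 97344 + 30888))/((42482 - 28452) - 275) = (-95206 + 126260)/(14030 - 275) = 31054/13755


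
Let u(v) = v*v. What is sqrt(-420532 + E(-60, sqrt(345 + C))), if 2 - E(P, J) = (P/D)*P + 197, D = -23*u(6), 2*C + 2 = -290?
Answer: I*sqrt(222562283)/23 ≈ 648.63*I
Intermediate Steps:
u(v) = v**2
C = -146 (C = -1 + (1/2)*(-290) = -1 - 145 = -146)
D = -828 (D = -23*6**2 = -23*36 = -828)
E(P, J) = -195 + P**2/828 (E(P, J) = 2 - ((P/(-828))*P + 197) = 2 - ((P*(-1/828))*P + 197) = 2 - ((-P/828)*P + 197) = 2 - (-P**2/828 + 197) = 2 - (197 - P**2/828) = 2 + (-197 + P**2/828) = -195 + P**2/828)
sqrt(-420532 + E(-60, sqrt(345 + C))) = sqrt(-420532 + (-195 + (1/828)*(-60)**2)) = sqrt(-420532 + (-195 + (1/828)*3600)) = sqrt(-420532 + (-195 + 100/23)) = sqrt(-420532 - 4385/23) = sqrt(-9676621/23) = I*sqrt(222562283)/23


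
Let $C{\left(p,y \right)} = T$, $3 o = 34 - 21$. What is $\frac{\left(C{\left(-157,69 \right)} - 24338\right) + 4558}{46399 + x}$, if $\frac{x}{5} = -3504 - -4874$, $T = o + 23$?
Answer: $- \frac{59258}{159747} \approx -0.37095$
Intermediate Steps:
$o = \frac{13}{3}$ ($o = \frac{34 - 21}{3} = \frac{1}{3} \cdot 13 = \frac{13}{3} \approx 4.3333$)
$T = \frac{82}{3}$ ($T = \frac{13}{3} + 23 = \frac{82}{3} \approx 27.333$)
$x = 6850$ ($x = 5 \left(-3504 - -4874\right) = 5 \left(-3504 + 4874\right) = 5 \cdot 1370 = 6850$)
$C{\left(p,y \right)} = \frac{82}{3}$
$\frac{\left(C{\left(-157,69 \right)} - 24338\right) + 4558}{46399 + x} = \frac{\left(\frac{82}{3} - 24338\right) + 4558}{46399 + 6850} = \frac{\left(\frac{82}{3} - 24338\right) + 4558}{53249} = \left(- \frac{72932}{3} + 4558\right) \frac{1}{53249} = \left(- \frac{59258}{3}\right) \frac{1}{53249} = - \frac{59258}{159747}$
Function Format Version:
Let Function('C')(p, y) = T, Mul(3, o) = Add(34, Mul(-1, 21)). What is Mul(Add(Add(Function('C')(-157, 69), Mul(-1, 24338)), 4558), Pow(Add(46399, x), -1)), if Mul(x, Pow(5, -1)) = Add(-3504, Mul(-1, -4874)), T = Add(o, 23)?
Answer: Rational(-59258, 159747) ≈ -0.37095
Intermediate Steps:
o = Rational(13, 3) (o = Mul(Rational(1, 3), Add(34, Mul(-1, 21))) = Mul(Rational(1, 3), Add(34, -21)) = Mul(Rational(1, 3), 13) = Rational(13, 3) ≈ 4.3333)
T = Rational(82, 3) (T = Add(Rational(13, 3), 23) = Rational(82, 3) ≈ 27.333)
x = 6850 (x = Mul(5, Add(-3504, Mul(-1, -4874))) = Mul(5, Add(-3504, 4874)) = Mul(5, 1370) = 6850)
Function('C')(p, y) = Rational(82, 3)
Mul(Add(Add(Function('C')(-157, 69), Mul(-1, 24338)), 4558), Pow(Add(46399, x), -1)) = Mul(Add(Add(Rational(82, 3), Mul(-1, 24338)), 4558), Pow(Add(46399, 6850), -1)) = Mul(Add(Add(Rational(82, 3), -24338), 4558), Pow(53249, -1)) = Mul(Add(Rational(-72932, 3), 4558), Rational(1, 53249)) = Mul(Rational(-59258, 3), Rational(1, 53249)) = Rational(-59258, 159747)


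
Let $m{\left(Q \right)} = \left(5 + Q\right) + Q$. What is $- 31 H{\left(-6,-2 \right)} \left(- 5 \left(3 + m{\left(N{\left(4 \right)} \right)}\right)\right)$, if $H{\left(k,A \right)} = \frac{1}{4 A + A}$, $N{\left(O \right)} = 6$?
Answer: $-310$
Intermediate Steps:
$m{\left(Q \right)} = 5 + 2 Q$
$H{\left(k,A \right)} = \frac{1}{5 A}$
$- 31 H{\left(-6,-2 \right)} \left(- 5 \left(3 + m{\left(N{\left(4 \right)} \right)}\right)\right) = - 31 \frac{1}{5 \left(-2\right)} \left(- 5 \left(3 + \left(5 + 2 \cdot 6\right)\right)\right) = - 31 \cdot \frac{1}{5} \left(- \frac{1}{2}\right) \left(- 5 \left(3 + \left(5 + 12\right)\right)\right) = \left(-31\right) \left(- \frac{1}{10}\right) \left(- 5 \left(3 + 17\right)\right) = \frac{31 \left(\left(-5\right) 20\right)}{10} = \frac{31}{10} \left(-100\right) = -310$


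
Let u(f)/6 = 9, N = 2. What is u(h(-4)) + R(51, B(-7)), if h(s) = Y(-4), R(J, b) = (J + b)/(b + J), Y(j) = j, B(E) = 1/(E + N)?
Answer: 55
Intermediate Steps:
B(E) = 1/(2 + E) (B(E) = 1/(E + 2) = 1/(2 + E))
R(J, b) = 1 (R(J, b) = (J + b)/(J + b) = 1)
h(s) = -4
u(f) = 54 (u(f) = 6*9 = 54)
u(h(-4)) + R(51, B(-7)) = 54 + 1 = 55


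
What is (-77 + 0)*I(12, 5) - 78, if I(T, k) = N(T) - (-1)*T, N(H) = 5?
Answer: -1387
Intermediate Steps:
I(T, k) = 5 + T (I(T, k) = 5 - (-1)*T = 5 + T)
(-77 + 0)*I(12, 5) - 78 = (-77 + 0)*(5 + 12) - 78 = -77*17 - 78 = -1309 - 78 = -1387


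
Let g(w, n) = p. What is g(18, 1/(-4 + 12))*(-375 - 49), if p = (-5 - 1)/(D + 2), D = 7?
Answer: 848/3 ≈ 282.67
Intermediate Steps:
p = -⅔ (p = (-5 - 1)/(7 + 2) = -6/9 = -6*⅑ = -⅔ ≈ -0.66667)
g(w, n) = -⅔
g(18, 1/(-4 + 12))*(-375 - 49) = -2*(-375 - 49)/3 = -⅔*(-424) = 848/3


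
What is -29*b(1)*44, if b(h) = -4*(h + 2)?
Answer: 15312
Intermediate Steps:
b(h) = -8 - 4*h (b(h) = -4*(2 + h) = -8 - 4*h)
-29*b(1)*44 = -29*(-8 - 4*1)*44 = -29*(-8 - 4)*44 = -29*(-12)*44 = 348*44 = 15312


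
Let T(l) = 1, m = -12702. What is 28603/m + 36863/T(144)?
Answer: 468205223/12702 ≈ 36861.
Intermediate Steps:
28603/m + 36863/T(144) = 28603/(-12702) + 36863/1 = 28603*(-1/12702) + 36863*1 = -28603/12702 + 36863 = 468205223/12702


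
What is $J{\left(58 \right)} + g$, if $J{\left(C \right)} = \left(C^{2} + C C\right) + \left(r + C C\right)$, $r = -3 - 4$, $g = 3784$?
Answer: $13869$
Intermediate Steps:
$r = -7$ ($r = -3 - 4 = -7$)
$J{\left(C \right)} = -7 + 3 C^{2}$ ($J{\left(C \right)} = \left(C^{2} + C C\right) + \left(-7 + C C\right) = \left(C^{2} + C^{2}\right) + \left(-7 + C^{2}\right) = 2 C^{2} + \left(-7 + C^{2}\right) = -7 + 3 C^{2}$)
$J{\left(58 \right)} + g = \left(-7 + 3 \cdot 58^{2}\right) + 3784 = \left(-7 + 3 \cdot 3364\right) + 3784 = \left(-7 + 10092\right) + 3784 = 10085 + 3784 = 13869$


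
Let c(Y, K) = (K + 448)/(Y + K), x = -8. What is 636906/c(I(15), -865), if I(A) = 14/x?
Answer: 368025517/278 ≈ 1.3238e+6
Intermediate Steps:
I(A) = -7/4 (I(A) = 14/(-8) = 14*(-1/8) = -7/4)
c(Y, K) = (448 + K)/(K + Y)
636906/c(I(15), -865) = 636906/(((448 - 865)/(-865 - 7/4))) = 636906/((-417/(-3467/4))) = 636906/((-4/3467*(-417))) = 636906/(1668/3467) = 636906*(3467/1668) = 368025517/278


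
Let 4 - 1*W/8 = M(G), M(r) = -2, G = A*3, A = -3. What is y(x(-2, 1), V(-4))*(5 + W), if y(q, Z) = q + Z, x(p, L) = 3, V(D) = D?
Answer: -53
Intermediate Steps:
G = -9 (G = -3*3 = -9)
y(q, Z) = Z + q
W = 48 (W = 32 - 8*(-2) = 32 + 16 = 48)
y(x(-2, 1), V(-4))*(5 + W) = (-4 + 3)*(5 + 48) = -1*53 = -53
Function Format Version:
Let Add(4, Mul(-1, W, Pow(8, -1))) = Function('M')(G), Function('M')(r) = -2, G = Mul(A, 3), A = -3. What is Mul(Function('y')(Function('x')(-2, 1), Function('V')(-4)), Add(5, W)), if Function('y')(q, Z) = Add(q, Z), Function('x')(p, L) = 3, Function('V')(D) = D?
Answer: -53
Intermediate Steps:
G = -9 (G = Mul(-3, 3) = -9)
Function('y')(q, Z) = Add(Z, q)
W = 48 (W = Add(32, Mul(-8, -2)) = Add(32, 16) = 48)
Mul(Function('y')(Function('x')(-2, 1), Function('V')(-4)), Add(5, W)) = Mul(Add(-4, 3), Add(5, 48)) = Mul(-1, 53) = -53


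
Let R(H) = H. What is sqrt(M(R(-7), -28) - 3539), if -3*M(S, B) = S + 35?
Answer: I*sqrt(31935)/3 ≈ 59.568*I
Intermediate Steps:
M(S, B) = -35/3 - S/3 (M(S, B) = -(S + 35)/3 = -(35 + S)/3 = -35/3 - S/3)
sqrt(M(R(-7), -28) - 3539) = sqrt((-35/3 - 1/3*(-7)) - 3539) = sqrt((-35/3 + 7/3) - 3539) = sqrt(-28/3 - 3539) = sqrt(-10645/3) = I*sqrt(31935)/3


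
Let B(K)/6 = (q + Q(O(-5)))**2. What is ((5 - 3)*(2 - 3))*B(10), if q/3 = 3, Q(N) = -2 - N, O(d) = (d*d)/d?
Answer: -1728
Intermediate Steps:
O(d) = d (O(d) = d**2/d = d)
q = 9 (q = 3*3 = 9)
B(K) = 864 (B(K) = 6*(9 + (-2 - 1*(-5)))**2 = 6*(9 + (-2 + 5))**2 = 6*(9 + 3)**2 = 6*12**2 = 6*144 = 864)
((5 - 3)*(2 - 3))*B(10) = ((5 - 3)*(2 - 3))*864 = (2*(-1))*864 = -2*864 = -1728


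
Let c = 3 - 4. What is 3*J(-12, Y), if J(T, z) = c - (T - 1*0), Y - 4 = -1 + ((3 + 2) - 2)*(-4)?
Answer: 33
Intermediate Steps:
c = -1
Y = -9 (Y = 4 + (-1 + ((3 + 2) - 2)*(-4)) = 4 + (-1 + (5 - 2)*(-4)) = 4 + (-1 + 3*(-4)) = 4 + (-1 - 12) = 4 - 13 = -9)
J(T, z) = -1 - T (J(T, z) = -1 - (T - 1*0) = -1 - (T + 0) = -1 - T)
3*J(-12, Y) = 3*(-1 - 1*(-12)) = 3*(-1 + 12) = 3*11 = 33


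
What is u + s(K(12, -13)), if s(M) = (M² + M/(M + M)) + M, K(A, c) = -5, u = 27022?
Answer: 54085/2 ≈ 27043.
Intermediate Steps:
s(M) = ½ + M + M² (s(M) = (M² + M/((2*M))) + M = (M² + (1/(2*M))*M) + M = (M² + ½) + M = (½ + M²) + M = ½ + M + M²)
u + s(K(12, -13)) = 27022 + (½ - 5 + (-5)²) = 27022 + (½ - 5 + 25) = 27022 + 41/2 = 54085/2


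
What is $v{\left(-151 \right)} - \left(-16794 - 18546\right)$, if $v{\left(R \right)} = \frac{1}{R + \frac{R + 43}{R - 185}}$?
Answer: $\frac{149099432}{4219} \approx 35340.0$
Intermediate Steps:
$v{\left(R \right)} = \frac{1}{R + \frac{43 + R}{-185 + R}}$
$v{\left(-151 \right)} - \left(-16794 - 18546\right) = \frac{-185 - 151}{43 + \left(-151\right)^{2} - -27784} - \left(-16794 - 18546\right) = \frac{1}{43 + 22801 + 27784} \left(-336\right) - -35340 = \frac{1}{50628} \left(-336\right) + 35340 = - \frac{28}{4219} + 35340 = \frac{149099432}{4219}$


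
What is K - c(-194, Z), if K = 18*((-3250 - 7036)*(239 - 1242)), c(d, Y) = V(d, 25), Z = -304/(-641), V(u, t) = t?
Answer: 185703419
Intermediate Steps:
Z = 304/641 (Z = -304*(-1/641) = 304/641 ≈ 0.47426)
c(d, Y) = 25
K = 185703444 (K = 18*(-10286*(-1003)) = 18*10316858 = 185703444)
K - c(-194, Z) = 185703444 - 1*25 = 185703444 - 25 = 185703419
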